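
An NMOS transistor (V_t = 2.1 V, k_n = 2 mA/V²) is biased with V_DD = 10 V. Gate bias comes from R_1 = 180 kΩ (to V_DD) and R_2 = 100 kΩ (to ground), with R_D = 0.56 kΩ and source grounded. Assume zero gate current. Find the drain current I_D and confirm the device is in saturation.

I_D ≈ 2.2 mA

V_G = V_DD·R_2/(R_1+R_2) = 10×100/280 = 3.57 V. With the source grounded, V_GS = V_G = 3.57 V.
Assume saturation: I_D = (k_n/2)(V_GS − V_t)² = (2/2)×(3.57 − 2.1)² = 1×1.47² = 2.17 mA.
V_DS = V_DD − I_D·R_D = 10 − 2.17×0.56 = 8.79 V.
Saturation requires V_DS ≥ V_GS − V_t = 1.47 V; 8.79 ≥ 1.47 ✓.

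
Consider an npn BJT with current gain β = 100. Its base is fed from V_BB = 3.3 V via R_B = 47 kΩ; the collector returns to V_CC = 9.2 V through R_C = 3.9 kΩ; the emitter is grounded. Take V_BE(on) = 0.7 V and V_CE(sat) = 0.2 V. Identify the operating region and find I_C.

saturation; I_C ≈ 2.3 mA

Assume active: I_B = (3.3 − 0.7)/47 = 0.0553 mA, giving I_C = β·I_B = 5.53 mA.
But then V_CE = 9.2 − 5.53×3.9 = -12.4 V < V_CE(sat) = 0.2 V — impossible in the active region.
So the transistor is saturated. With V_CE = 0.2 V, I_C = (V_CC − 0.2)/R_C = 9/3.9 = 2.31 mA.
Check: β·I_B = 5.53 mA > I_C = 2.31 mA, confirming saturation.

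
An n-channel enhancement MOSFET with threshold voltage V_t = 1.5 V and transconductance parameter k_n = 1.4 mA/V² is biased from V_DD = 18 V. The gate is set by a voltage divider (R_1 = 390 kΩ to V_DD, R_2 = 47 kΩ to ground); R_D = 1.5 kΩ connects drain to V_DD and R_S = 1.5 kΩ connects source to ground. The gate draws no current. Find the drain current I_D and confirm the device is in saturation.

I_D ≈ 0.074 mA

V_G = V_DD·R_2/(R_1+R_2) = 18×47/437 = 1.94 V.
Assume saturation: I_D = (k_n/2)(V_GS − V_t)² with V_GS = V_G − I_D·R_S = 1.94 − 1.5·I_D.
Substituting gives 1.57·I_D² − 1.92·I_D + 0.133 = 0, with roots I_D = 0.0739 or 1.14 mA.
The root I_D = 1.14 mA gives V_GS = 0.223 V ≤ V_t, so take I_D = 0.0739 mA.
Then V_GS = 1.83 V and V_DS = V_DD − I_D(R_D+R_S) = 18 − 0.0739×3 = 17.8 V.
Saturation requires V_DS ≥ V_GS − V_t = 0.325 V; 17.8 ≥ 0.325 ✓.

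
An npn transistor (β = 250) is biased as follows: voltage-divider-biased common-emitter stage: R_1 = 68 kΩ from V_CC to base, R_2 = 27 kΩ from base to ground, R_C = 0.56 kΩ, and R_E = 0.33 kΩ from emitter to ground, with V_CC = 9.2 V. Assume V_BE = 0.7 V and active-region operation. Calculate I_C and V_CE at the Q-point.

I_C ≈ 4.7 mA, V_CE ≈ 5 V

Thevenize the base divider: V_Th = V_CC·R_2/(R_1+R_2) = 9.2×27/95 = 2.61 V, R_Th = R_1‖R_2 = 19.3 kΩ.
Base-emitter loop: V_Th = I_B·R_Th + V_BE + (β+1)I_B·R_E, so I_B = (2.61 − 0.7) / (19.3 + 251×0.33) = 0.0187 mA.
I_C = β·I_B = 250×0.0187 = 4.69 mA, and I_E = (β+1)I_B = 4.7 mA.
V_CE = V_CC − I_C·R_C − I_E·R_E = 9.2 − 4.69×0.56 − 4.7×0.33 = 5.02 V.
V_CE = 5.02 V > 0.2 V confirms active-region operation.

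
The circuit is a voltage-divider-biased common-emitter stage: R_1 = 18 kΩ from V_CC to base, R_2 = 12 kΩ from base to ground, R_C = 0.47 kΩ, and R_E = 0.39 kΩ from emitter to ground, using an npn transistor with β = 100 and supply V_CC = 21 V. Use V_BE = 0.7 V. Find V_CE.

Thevenize the base divider: V_Th = V_CC·R_2/(R_1+R_2) = 21×12/30 = 8.4 V, R_Th = R_1‖R_2 = 7.2 kΩ.
Base-emitter loop: V_Th = I_B·R_Th + V_BE + (β+1)I_B·R_E, so I_B = (8.4 − 0.7) / (7.2 + 101×0.39) = 0.165 mA.
I_C = β·I_B = 100×0.165 = 16.5 mA, and I_E = (β+1)I_B = 16.7 mA.
V_CE = V_CC − I_C·R_C − I_E·R_E = 21 − 16.5×0.47 − 16.7×0.39 = 6.72 V.
V_CE = 6.72 V > 0.2 V confirms active-region operation.

V_CE ≈ 6.7 V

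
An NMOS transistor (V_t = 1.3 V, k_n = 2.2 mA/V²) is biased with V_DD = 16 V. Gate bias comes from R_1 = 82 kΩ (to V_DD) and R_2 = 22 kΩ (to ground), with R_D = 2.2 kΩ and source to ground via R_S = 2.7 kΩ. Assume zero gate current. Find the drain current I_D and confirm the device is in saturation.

I_D ≈ 0.52 mA

V_G = V_DD·R_2/(R_1+R_2) = 16×22/104 = 3.38 V.
Assume saturation: I_D = (k_n/2)(V_GS − V_t)² with V_GS = V_G − I_D·R_S = 3.38 − 2.7·I_D.
Substituting gives 8.02·I_D² − 13.4·I_D + 4.78 = 0, with roots I_D = 0.518 or 1.15 mA.
The root I_D = 1.15 mA gives V_GS = 0.277 V ≤ V_t, so take I_D = 0.518 mA.
Then V_GS = 1.99 V and V_DS = V_DD − I_D(R_D+R_S) = 16 − 0.518×4.9 = 13.5 V.
Saturation requires V_DS ≥ V_GS − V_t = 0.686 V; 13.5 ≥ 0.686 ✓.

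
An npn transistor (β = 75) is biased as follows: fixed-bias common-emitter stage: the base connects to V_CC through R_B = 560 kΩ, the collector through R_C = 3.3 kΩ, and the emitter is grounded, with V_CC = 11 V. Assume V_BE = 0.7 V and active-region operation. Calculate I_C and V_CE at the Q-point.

I_C ≈ 1.4 mA, V_CE ≈ 6.4 V

Base loop: V_CC = I_B·R_B + V_BE, so I_B = (11 − 0.7)/560 kΩ = 0.0184 mA.
In the active region I_C = β·I_B = 75 × 0.0184 = 1.38 mA.
Collector loop: V_CE = V_CC − I_C·R_C = 11 − 1.38×3.3 = 6.45 V.
Since V_CE = 6.45 V > V_CE(sat) ≈ 0.2 V, the transistor is in the active region as assumed.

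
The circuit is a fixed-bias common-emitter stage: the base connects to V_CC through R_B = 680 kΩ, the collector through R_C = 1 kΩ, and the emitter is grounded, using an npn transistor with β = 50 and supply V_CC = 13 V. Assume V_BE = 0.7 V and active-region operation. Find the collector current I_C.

Base loop: V_CC = I_B·R_B + V_BE, so I_B = (13 − 0.7)/680 kΩ = 0.0181 mA.
In the active region I_C = β·I_B = 50 × 0.0181 = 0.904 mA.
Collector loop: V_CE = V_CC − I_C·R_C = 13 − 0.904×1 = 12.1 V.
Since V_CE = 12.1 V > V_CE(sat) ≈ 0.2 V, the transistor is in the active region as assumed.

I_C ≈ 0.9 mA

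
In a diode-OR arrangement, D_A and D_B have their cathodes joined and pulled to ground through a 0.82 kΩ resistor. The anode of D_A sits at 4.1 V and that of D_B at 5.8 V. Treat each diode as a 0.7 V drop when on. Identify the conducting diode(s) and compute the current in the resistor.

Assume both conduct. Then node N would need to be at both 4.1−0.7 = 3.4 V and 5.8−0.7 = 5.1 V, which is impossible.
Assume only D_B conducts: V_N = 5.8 − 0.7 = 5.1 V, so I_R = 5.1/0.82 = 6.22 mA.
Check D_A: its anode-to-cathode voltage is 4.1 − 5.1 = -1 V < 0.7 V, so it is off. The assumption is consistent.

Only D_B conducts; I_R ≈ 6.2 mA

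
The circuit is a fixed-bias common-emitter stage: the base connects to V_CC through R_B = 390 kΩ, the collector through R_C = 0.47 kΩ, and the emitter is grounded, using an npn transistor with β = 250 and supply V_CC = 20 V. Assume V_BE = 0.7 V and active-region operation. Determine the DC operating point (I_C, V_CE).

I_C ≈ 12 mA, V_CE ≈ 14 V

Base loop: V_CC = I_B·R_B + V_BE, so I_B = (20 − 0.7)/390 kΩ = 0.0495 mA.
In the active region I_C = β·I_B = 250 × 0.0495 = 12.4 mA.
Collector loop: V_CE = V_CC − I_C·R_C = 20 − 12.4×0.47 = 14.2 V.
Since V_CE = 14.2 V > V_CE(sat) ≈ 0.2 V, the transistor is in the active region as assumed.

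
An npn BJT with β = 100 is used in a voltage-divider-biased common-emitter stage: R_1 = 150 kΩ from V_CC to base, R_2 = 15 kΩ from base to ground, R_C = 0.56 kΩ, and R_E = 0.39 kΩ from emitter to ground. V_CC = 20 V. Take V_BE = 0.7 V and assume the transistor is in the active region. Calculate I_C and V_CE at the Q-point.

Thevenize the base divider: V_Th = V_CC·R_2/(R_1+R_2) = 20×15/165 = 1.82 V, R_Th = R_1‖R_2 = 13.6 kΩ.
Base-emitter loop: V_Th = I_B·R_Th + V_BE + (β+1)I_B·R_E, so I_B = (1.82 − 0.7) / (13.6 + 101×0.39) = 0.0211 mA.
I_C = β·I_B = 100×0.0211 = 2.11 mA, and I_E = (β+1)I_B = 2.13 mA.
V_CE = V_CC − I_C·R_C − I_E·R_E = 20 − 2.11×0.56 − 2.13×0.39 = 18 V.
V_CE = 18 V > 0.2 V confirms active-region operation.

I_C ≈ 2.1 mA, V_CE ≈ 18 V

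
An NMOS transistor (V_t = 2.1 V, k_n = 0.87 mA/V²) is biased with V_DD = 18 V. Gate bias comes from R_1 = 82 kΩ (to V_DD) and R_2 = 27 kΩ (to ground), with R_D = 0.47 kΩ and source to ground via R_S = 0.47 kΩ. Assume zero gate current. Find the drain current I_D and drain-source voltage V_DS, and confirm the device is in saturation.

I_D ≈ 1.3 mA, V_DS ≈ 17 V

V_G = V_DD·R_2/(R_1+R_2) = 18×27/109 = 4.46 V.
Assume saturation: I_D = (k_n/2)(V_GS − V_t)² with V_GS = V_G − I_D·R_S = 4.46 − 0.47·I_D.
Substituting gives 0.0961·I_D² − 1.96·I_D + 2.42 = 0, with roots I_D = 1.32 or 19.1 mA.
The root I_D = 19.1 mA gives V_GS = -4.53 V ≤ V_t, so take I_D = 1.32 mA.
Then V_GS = 3.84 V and V_DS = V_DD − I_D(R_D+R_S) = 18 − 1.32×0.94 = 16.8 V.
Saturation requires V_DS ≥ V_GS − V_t = 1.74 V; 16.8 ≥ 1.74 ✓.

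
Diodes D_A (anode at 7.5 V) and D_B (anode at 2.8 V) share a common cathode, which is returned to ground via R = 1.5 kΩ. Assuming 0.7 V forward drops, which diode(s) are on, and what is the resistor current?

Only D_A conducts; I_R ≈ 4.5 mA

Assume both conduct. Then node N would need to be at both 7.5−0.7 = 6.8 V and 2.8−0.7 = 2.1 V, which is impossible.
Assume only D_A conducts: V_N = 7.5 − 0.7 = 6.8 V, so I_R = 6.8/1.5 = 4.53 mA.
Check D_B: its anode-to-cathode voltage is 2.8 − 6.8 = -4 V < 0.7 V, so it is off. The assumption is consistent.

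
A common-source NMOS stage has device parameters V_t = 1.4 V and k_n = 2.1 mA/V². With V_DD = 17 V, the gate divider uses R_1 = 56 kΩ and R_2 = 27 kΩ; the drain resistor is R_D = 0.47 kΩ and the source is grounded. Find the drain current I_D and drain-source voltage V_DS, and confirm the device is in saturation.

I_D ≈ 18 mA, V_DS ≈ 8.6 V

V_G = V_DD·R_2/(R_1+R_2) = 17×27/83 = 5.53 V. With the source grounded, V_GS = V_G = 5.53 V.
Assume saturation: I_D = (k_n/2)(V_GS − V_t)² = (2.1/2)×(5.53 − 1.4)² = 1.05×4.13² = 17.9 mA.
V_DS = V_DD − I_D·R_D = 17 − 17.9×0.47 = 8.58 V.
Saturation requires V_DS ≥ V_GS − V_t = 4.13 V; 8.58 ≥ 4.13 ✓.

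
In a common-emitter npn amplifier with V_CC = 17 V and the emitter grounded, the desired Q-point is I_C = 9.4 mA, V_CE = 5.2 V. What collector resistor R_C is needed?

Collector loop: V_CC = I_C·R_C + V_CE.
R_C = (V_CC − V_CE)/I_C = (17 − 5.2)/9.4 = 1.26 kΩ.

R_C ≈ 1.3 kΩ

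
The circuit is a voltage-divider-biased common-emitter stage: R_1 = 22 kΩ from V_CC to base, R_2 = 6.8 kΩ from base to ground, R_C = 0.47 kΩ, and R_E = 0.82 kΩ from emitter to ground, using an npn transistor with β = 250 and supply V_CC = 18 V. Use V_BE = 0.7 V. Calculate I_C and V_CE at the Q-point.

I_C ≈ 4.2 mA, V_CE ≈ 13 V

Thevenize the base divider: V_Th = V_CC·R_2/(R_1+R_2) = 18×6.8/28.8 = 4.25 V, R_Th = R_1‖R_2 = 5.19 kΩ.
Base-emitter loop: V_Th = I_B·R_Th + V_BE + (β+1)I_B·R_E, so I_B = (4.25 − 0.7) / (5.19 + 251×0.82) = 0.0168 mA.
I_C = β·I_B = 250×0.0168 = 4.21 mA, and I_E = (β+1)I_B = 4.22 mA.
V_CE = V_CC − I_C·R_C − I_E·R_E = 18 − 4.21×0.47 − 4.22×0.82 = 12.6 V.
V_CE = 12.6 V > 0.2 V confirms active-region operation.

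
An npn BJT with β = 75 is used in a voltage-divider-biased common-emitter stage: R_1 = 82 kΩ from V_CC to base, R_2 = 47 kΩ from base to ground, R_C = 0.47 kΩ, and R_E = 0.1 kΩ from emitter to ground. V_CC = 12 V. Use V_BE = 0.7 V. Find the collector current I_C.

Thevenize the base divider: V_Th = V_CC·R_2/(R_1+R_2) = 12×47/129 = 4.37 V, R_Th = R_1‖R_2 = 29.9 kΩ.
Base-emitter loop: V_Th = I_B·R_Th + V_BE + (β+1)I_B·R_E, so I_B = (4.37 − 0.7) / (29.9 + 76×0.1) = 0.098 mA.
I_C = β·I_B = 75×0.098 = 7.35 mA, and I_E = (β+1)I_B = 7.45 mA.
V_CE = V_CC − I_C·R_C − I_E·R_E = 12 − 7.35×0.47 − 7.45×0.1 = 7.8 V.
V_CE = 7.8 V > 0.2 V confirms active-region operation.

I_C ≈ 7.3 mA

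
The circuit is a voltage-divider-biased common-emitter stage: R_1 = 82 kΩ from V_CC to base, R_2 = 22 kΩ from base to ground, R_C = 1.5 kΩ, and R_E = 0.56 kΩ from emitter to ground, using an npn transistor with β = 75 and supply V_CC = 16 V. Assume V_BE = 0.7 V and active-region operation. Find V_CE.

V_CE ≈ 9.1 V

Thevenize the base divider: V_Th = V_CC·R_2/(R_1+R_2) = 16×22/104 = 3.38 V, R_Th = R_1‖R_2 = 17.3 kΩ.
Base-emitter loop: V_Th = I_B·R_Th + V_BE + (β+1)I_B·R_E, so I_B = (3.38 − 0.7) / (17.3 + 76×0.56) = 0.0448 mA.
I_C = β·I_B = 75×0.0448 = 3.36 mA, and I_E = (β+1)I_B = 3.41 mA.
V_CE = V_CC − I_C·R_C − I_E·R_E = 16 − 3.36×1.5 − 3.41×0.56 = 9.05 V.
V_CE = 9.05 V > 0.2 V confirms active-region operation.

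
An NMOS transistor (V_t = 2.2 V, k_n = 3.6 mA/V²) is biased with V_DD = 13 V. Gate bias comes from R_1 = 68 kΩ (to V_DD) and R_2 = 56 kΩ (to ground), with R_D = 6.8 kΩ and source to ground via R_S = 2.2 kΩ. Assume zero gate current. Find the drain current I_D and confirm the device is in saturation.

V_G = V_DD·R_2/(R_1+R_2) = 13×56/124 = 5.87 V.
Assume saturation: I_D = (k_n/2)(V_GS − V_t)² with V_GS = V_G − I_D·R_S = 5.87 − 2.2·I_D.
Substituting gives 8.71·I_D² − 30.1·I_D + 24.3 = 0, with roots I_D = 1.28 or 2.17 mA.
The root I_D = 2.17 mA gives V_GS = 1.1 V ≤ V_t, so take I_D = 1.28 mA.
Then V_GS = 3.04 V and V_DS = V_DD − I_D(R_D+R_S) = 13 − 1.28×9 = 1.44 V.
Saturation requires V_DS ≥ V_GS − V_t = 0.845 V; 1.44 ≥ 0.845 ✓.

I_D ≈ 1.3 mA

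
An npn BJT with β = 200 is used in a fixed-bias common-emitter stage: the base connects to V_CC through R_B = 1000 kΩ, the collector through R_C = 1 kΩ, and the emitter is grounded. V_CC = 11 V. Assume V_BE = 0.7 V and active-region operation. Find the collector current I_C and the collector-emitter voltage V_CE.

Base loop: V_CC = I_B·R_B + V_BE, so I_B = (11 − 0.7)/1000 kΩ = 0.0103 mA.
In the active region I_C = β·I_B = 200 × 0.0103 = 2.06 mA.
Collector loop: V_CE = V_CC − I_C·R_C = 11 − 2.06×1 = 8.94 V.
Since V_CE = 8.94 V > V_CE(sat) ≈ 0.2 V, the transistor is in the active region as assumed.

I_C ≈ 2.1 mA, V_CE ≈ 8.9 V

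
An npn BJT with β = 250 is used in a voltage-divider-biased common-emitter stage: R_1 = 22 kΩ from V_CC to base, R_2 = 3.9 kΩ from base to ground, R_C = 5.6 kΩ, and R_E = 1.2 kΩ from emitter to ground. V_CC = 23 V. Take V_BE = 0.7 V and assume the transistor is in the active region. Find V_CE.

V_CE ≈ 7.6 V

Thevenize the base divider: V_Th = V_CC·R_2/(R_1+R_2) = 23×3.9/25.9 = 3.46 V, R_Th = R_1‖R_2 = 3.31 kΩ.
Base-emitter loop: V_Th = I_B·R_Th + V_BE + (β+1)I_B·R_E, so I_B = (3.46 − 0.7) / (3.31 + 251×1.2) = 0.00907 mA.
I_C = β·I_B = 250×0.00907 = 2.27 mA, and I_E = (β+1)I_B = 2.28 mA.
V_CE = V_CC − I_C·R_C − I_E·R_E = 23 − 2.27×5.6 − 2.28×1.2 = 7.56 V.
V_CE = 7.56 V > 0.2 V confirms active-region operation.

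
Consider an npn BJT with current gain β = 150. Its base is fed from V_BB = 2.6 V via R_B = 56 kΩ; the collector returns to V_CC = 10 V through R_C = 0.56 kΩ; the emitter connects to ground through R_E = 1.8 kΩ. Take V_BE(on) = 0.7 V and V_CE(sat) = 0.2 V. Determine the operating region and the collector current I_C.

Assume active. Base-emitter loop: I_B = (V_BB − V_BE)/(R_B + (β+1)R_E) = (2.6 − 0.7)/(56 + 151×1.8) = 0.0058 mA.
I_C = β·I_B = 150×0.0058 = 0.869 mA.
V_CE = V_CC − I_C·R_C − I_E·R_E = 10 − 0.869×0.56 − 0.875×1.8 = 7.94 V > V_CE(sat), so the active-region assumption holds.

active; I_C ≈ 0.87 mA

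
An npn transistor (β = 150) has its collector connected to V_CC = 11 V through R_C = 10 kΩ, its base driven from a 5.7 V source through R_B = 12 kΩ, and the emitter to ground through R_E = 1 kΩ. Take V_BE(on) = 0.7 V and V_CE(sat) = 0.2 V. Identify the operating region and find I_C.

Assume active: I_B = (5.7 − 0.7)/(12 + 151×1) = 0.0307 mA, I_C = β·I_B = 4.6 mA.
Then V_CE = 11 − 4.6×10 − 4.63×1 = -39.6 V < 0.2 V — the active assumption fails.
Re-solve with V_CE = 0.2 V. KCL at the emitter: V_E/R_E = (V_BB−0.7−V_E)/R_B + (V_CC−0.2−V_E)/R_C, giving V_E = 1.26 V.
I_C = (V_CC − 0.2 − V_E)/R_C = (10.8 − 1.26)/10 = 0.954 mA.
Check: I_B = (5 − 1.26)/12 = 0.311 mA, and β·I_B = 46.7 mA > I_C, confirming saturation.

saturation; I_C ≈ 0.95 mA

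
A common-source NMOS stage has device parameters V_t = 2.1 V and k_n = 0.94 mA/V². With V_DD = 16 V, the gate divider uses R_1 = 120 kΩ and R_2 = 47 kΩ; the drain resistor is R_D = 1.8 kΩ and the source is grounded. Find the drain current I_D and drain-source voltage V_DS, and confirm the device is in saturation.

V_G = V_DD·R_2/(R_1+R_2) = 16×47/167 = 4.5 V. With the source grounded, V_GS = V_G = 4.5 V.
Assume saturation: I_D = (k_n/2)(V_GS − V_t)² = (0.94/2)×(4.5 − 2.1)² = 0.47×2.4² = 2.71 mA.
V_DS = V_DD − I_D·R_D = 16 − 2.71×1.8 = 11.1 V.
Saturation requires V_DS ≥ V_GS − V_t = 2.4 V; 11.1 ≥ 2.4 ✓.

I_D ≈ 2.7 mA, V_DS ≈ 11 V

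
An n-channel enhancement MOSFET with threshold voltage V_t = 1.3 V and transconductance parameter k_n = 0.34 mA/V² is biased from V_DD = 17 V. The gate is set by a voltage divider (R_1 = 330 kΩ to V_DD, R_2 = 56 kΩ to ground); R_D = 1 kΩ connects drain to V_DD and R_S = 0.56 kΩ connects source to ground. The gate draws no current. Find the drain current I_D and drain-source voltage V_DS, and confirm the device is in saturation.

V_G = V_DD·R_2/(R_1+R_2) = 17×56/386 = 2.47 V.
Assume saturation: I_D = (k_n/2)(V_GS − V_t)² with V_GS = V_G − I_D·R_S = 2.47 − 0.56·I_D.
Substituting gives 0.0533·I_D² − 1.22·I_D + 0.231 = 0, with roots I_D = 0.191 or 22.7 mA.
The root I_D = 22.7 mA gives V_GS = -10.3 V ≤ V_t, so take I_D = 0.191 mA.
Then V_GS = 2.36 V and V_DS = V_DD − I_D(R_D+R_S) = 17 − 0.191×1.56 = 16.7 V.
Saturation requires V_DS ≥ V_GS − V_t = 1.06 V; 16.7 ≥ 1.06 ✓.

I_D ≈ 0.19 mA, V_DS ≈ 17 V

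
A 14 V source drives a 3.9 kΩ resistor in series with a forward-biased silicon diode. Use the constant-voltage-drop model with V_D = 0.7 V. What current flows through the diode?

I ≈ 3.4 mA

KVL around the loop: 14 = V_D + I·R = 0.7 + I × 3.9 kΩ.
So I = (14 − 0.7) / 3.9 kΩ = 13.3 / 3.9 = 3.41 mA.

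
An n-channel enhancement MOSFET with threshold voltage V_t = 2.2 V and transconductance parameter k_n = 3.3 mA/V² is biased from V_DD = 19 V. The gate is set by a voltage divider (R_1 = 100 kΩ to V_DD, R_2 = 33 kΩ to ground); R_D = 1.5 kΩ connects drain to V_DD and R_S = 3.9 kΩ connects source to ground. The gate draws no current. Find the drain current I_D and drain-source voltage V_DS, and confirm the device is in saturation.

V_G = V_DD·R_2/(R_1+R_2) = 19×33/133 = 4.71 V.
Assume saturation: I_D = (k_n/2)(V_GS − V_t)² with V_GS = V_G − I_D·R_S = 4.71 − 3.9·I_D.
Substituting gives 25.1·I_D² − 33.4·I_D + 10.4 = 0, with roots I_D = 0.503 or 0.826 mA.
The root I_D = 0.826 mA gives V_GS = 1.49 V ≤ V_t, so take I_D = 0.503 mA.
Then V_GS = 2.75 V and V_DS = V_DD − I_D(R_D+R_S) = 19 − 0.503×5.4 = 16.3 V.
Saturation requires V_DS ≥ V_GS − V_t = 0.552 V; 16.3 ≥ 0.552 ✓.

I_D ≈ 0.5 mA, V_DS ≈ 16 V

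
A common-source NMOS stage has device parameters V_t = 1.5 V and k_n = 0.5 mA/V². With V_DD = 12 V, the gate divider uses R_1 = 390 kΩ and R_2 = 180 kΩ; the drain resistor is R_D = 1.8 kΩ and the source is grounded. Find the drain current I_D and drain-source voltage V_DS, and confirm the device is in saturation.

I_D ≈ 1.3 mA, V_DS ≈ 9.6 V

V_G = V_DD·R_2/(R_1+R_2) = 12×180/570 = 3.79 V. With the source grounded, V_GS = V_G = 3.79 V.
Assume saturation: I_D = (k_n/2)(V_GS − V_t)² = (0.5/2)×(3.79 − 1.5)² = 0.25×2.29² = 1.31 mA.
V_DS = V_DD − I_D·R_D = 12 − 1.31×1.8 = 9.64 V.
Saturation requires V_DS ≥ V_GS − V_t = 2.29 V; 9.64 ≥ 2.29 ✓.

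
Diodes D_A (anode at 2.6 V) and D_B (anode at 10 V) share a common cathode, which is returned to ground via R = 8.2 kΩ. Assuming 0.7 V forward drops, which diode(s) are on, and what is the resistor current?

Only D_B conducts; I_R ≈ 1.1 mA

Assume both conduct. Then node N would need to be at both 2.6−0.7 = 1.9 V and 10−0.7 = 9.3 V, which is impossible.
Assume only D_B conducts: V_N = 10 − 0.7 = 9.3 V, so I_R = 9.3/8.2 = 1.13 mA.
Check D_A: its anode-to-cathode voltage is 2.6 − 9.3 = -6.7 V < 0.7 V, so it is off. The assumption is consistent.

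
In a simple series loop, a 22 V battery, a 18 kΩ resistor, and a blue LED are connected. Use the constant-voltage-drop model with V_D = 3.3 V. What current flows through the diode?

KVL around the loop: 22 = V_D + I·R = 3.3 + I × 18 kΩ.
So I = (22 − 3.3) / 18 kΩ = 18.7 / 18 = 1.04 mA.

I ≈ 1 mA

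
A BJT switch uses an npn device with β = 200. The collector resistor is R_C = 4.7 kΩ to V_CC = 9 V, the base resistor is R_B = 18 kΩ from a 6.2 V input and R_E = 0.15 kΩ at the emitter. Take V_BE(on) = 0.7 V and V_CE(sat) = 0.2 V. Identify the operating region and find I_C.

saturation; I_C ≈ 1.8 mA

Assume active: I_B = (6.2 − 0.7)/(18 + 201×0.15) = 0.114 mA, I_C = β·I_B = 22.8 mA.
Then V_CE = 9 − 22.8×4.7 − 23×0.15 = -102 V < 0.2 V — the active assumption fails.
Re-solve with V_CE = 0.2 V. KCL at the emitter: V_E/R_E = (V_BB−0.7−V_E)/R_B + (V_CC−0.2−V_E)/R_C, giving V_E = 0.314 V.
I_C = (V_CC − 0.2 − V_E)/R_C = (8.8 − 0.314)/4.7 = 1.81 mA.
Check: I_B = (5.5 − 0.314)/18 = 0.288 mA, and β·I_B = 57.6 mA > I_C, confirming saturation.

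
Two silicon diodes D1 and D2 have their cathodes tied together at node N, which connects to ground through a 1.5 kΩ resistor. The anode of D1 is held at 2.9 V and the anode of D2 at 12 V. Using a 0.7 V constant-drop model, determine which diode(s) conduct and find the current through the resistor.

Assume both conduct. Then node N would need to be at both 2.9−0.7 = 2.2 V and 12−0.7 = 11.3 V, which is impossible.
Assume only D2 conducts: V_N = 12 − 0.7 = 11.3 V, so I_R = 11.3/1.5 = 7.53 mA.
Check D1: its anode-to-cathode voltage is 2.9 − 11.3 = -8.4 V < 0.7 V, so it is off. The assumption is consistent.

Only D2 conducts; I_R ≈ 7.5 mA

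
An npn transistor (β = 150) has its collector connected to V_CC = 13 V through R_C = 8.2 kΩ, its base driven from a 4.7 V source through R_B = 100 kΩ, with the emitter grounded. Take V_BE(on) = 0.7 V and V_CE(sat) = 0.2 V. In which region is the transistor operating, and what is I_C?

Assume active: I_B = (4.7 − 0.7)/100 = 0.04 mA, giving I_C = β·I_B = 6 mA.
But then V_CE = 13 − 6×8.2 = -36.2 V < V_CE(sat) = 0.2 V — impossible in the active region.
So the transistor is saturated. With V_CE = 0.2 V, I_C = (V_CC − 0.2)/R_C = 12.8/8.2 = 1.56 mA.
Check: β·I_B = 6 mA > I_C = 1.56 mA, confirming saturation.

saturation; I_C ≈ 1.6 mA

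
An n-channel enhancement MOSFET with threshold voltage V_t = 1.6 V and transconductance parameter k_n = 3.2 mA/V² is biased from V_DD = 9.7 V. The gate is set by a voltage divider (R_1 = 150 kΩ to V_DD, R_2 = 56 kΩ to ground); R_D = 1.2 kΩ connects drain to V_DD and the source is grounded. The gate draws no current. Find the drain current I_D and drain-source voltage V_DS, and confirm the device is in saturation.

I_D ≈ 1.7 mA, V_DS ≈ 7.6 V

V_G = V_DD·R_2/(R_1+R_2) = 9.7×56/206 = 2.64 V. With the source grounded, V_GS = V_G = 2.64 V.
Assume saturation: I_D = (k_n/2)(V_GS − V_t)² = (3.2/2)×(2.64 − 1.6)² = 1.6×1.04² = 1.72 mA.
V_DS = V_DD − I_D·R_D = 9.7 − 1.72×1.2 = 7.64 V.
Saturation requires V_DS ≥ V_GS − V_t = 1.04 V; 7.64 ≥ 1.04 ✓.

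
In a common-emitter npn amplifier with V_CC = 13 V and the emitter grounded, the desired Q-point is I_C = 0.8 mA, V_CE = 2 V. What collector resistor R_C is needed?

R_C ≈ 14 kΩ

Collector loop: V_CC = I_C·R_C + V_CE.
R_C = (V_CC − V_CE)/I_C = (13 − 2)/0.8 = 13.8 kΩ.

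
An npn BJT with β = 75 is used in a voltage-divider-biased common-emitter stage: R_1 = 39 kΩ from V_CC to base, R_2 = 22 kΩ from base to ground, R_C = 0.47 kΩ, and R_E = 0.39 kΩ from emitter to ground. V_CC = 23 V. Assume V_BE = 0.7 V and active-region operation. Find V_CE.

V_CE ≈ 12 V

Thevenize the base divider: V_Th = V_CC·R_2/(R_1+R_2) = 23×22/61 = 8.3 V, R_Th = R_1‖R_2 = 14.1 kΩ.
Base-emitter loop: V_Th = I_B·R_Th + V_BE + (β+1)I_B·R_E, so I_B = (8.3 − 0.7) / (14.1 + 76×0.39) = 0.174 mA.
I_C = β·I_B = 75×0.174 = 13 mA, and I_E = (β+1)I_B = 13.2 mA.
V_CE = V_CC − I_C·R_C − I_E·R_E = 23 − 13×0.47 − 13.2×0.39 = 11.7 V.
V_CE = 11.7 V > 0.2 V confirms active-region operation.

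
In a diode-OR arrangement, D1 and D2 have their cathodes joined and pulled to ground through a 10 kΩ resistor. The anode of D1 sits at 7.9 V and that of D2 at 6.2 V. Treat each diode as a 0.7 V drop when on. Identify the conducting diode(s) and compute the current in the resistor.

Only D1 conducts; I_R ≈ 0.72 mA

Assume both conduct. Then node N would need to be at both 7.9−0.7 = 7.2 V and 6.2−0.7 = 5.5 V, which is impossible.
Assume only D1 conducts: V_N = 7.9 − 0.7 = 7.2 V, so I_R = 7.2/10 = 0.72 mA.
Check D2: its anode-to-cathode voltage is 6.2 − 7.2 = -1 V < 0.7 V, so it is off. The assumption is consistent.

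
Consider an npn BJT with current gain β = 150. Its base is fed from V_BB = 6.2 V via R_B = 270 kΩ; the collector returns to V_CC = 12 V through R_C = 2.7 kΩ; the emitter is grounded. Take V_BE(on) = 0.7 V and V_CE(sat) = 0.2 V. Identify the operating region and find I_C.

active; I_C ≈ 3.1 mA

Assume active. Base-emitter loop: I_B = (V_BB − V_BE)/R_B = (6.2 − 0.7)/270 = 0.0204 mA.
I_C = β·I_B = 150×0.0204 = 3.06 mA.
V_CE = V_CC − I_C·R_C = 12 − 3.06×2.7 = 3.75 V > V_CE(sat), so the active-region assumption holds.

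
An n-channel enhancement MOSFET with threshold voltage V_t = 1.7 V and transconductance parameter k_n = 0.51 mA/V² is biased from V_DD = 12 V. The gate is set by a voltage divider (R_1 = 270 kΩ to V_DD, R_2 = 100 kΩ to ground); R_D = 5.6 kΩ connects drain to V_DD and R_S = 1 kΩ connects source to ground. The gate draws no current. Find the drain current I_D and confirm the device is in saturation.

I_D ≈ 0.36 mA

V_G = V_DD·R_2/(R_1+R_2) = 12×100/370 = 3.24 V.
Assume saturation: I_D = (k_n/2)(V_GS − V_t)² with V_GS = V_G − I_D·R_S = 3.24 − 1·I_D.
Substituting gives 0.255·I_D² − 1.79·I_D + 0.607 = 0, with roots I_D = 0.358 or 6.65 mA.
The root I_D = 6.65 mA gives V_GS = -3.41 V ≤ V_t, so take I_D = 0.358 mA.
Then V_GS = 2.89 V and V_DS = V_DD − I_D(R_D+R_S) = 12 − 0.358×6.6 = 9.64 V.
Saturation requires V_DS ≥ V_GS − V_t = 1.19 V; 9.64 ≥ 1.19 ✓.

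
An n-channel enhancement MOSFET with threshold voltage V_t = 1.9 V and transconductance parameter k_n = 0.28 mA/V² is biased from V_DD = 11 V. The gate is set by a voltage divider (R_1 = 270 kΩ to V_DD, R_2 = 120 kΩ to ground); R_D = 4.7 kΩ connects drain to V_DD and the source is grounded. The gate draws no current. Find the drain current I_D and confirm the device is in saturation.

V_G = V_DD·R_2/(R_1+R_2) = 11×120/390 = 3.38 V. With the source grounded, V_GS = V_G = 3.38 V.
Assume saturation: I_D = (k_n/2)(V_GS − V_t)² = (0.28/2)×(3.38 − 1.9)² = 0.14×1.48² = 0.309 mA.
V_DS = V_DD − I_D·R_D = 11 − 0.309×4.7 = 9.55 V.
Saturation requires V_DS ≥ V_GS − V_t = 1.48 V; 9.55 ≥ 1.48 ✓.

I_D ≈ 0.31 mA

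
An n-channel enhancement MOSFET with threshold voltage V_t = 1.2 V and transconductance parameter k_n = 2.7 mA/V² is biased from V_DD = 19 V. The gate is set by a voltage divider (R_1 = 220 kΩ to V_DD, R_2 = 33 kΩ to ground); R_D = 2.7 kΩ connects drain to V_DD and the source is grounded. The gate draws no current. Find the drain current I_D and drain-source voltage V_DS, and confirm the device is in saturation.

V_G = V_DD·R_2/(R_1+R_2) = 19×33/253 = 2.48 V. With the source grounded, V_GS = V_G = 2.48 V.
Assume saturation: I_D = (k_n/2)(V_GS − V_t)² = (2.7/2)×(2.48 − 1.2)² = 1.35×1.28² = 2.21 mA.
V_DS = V_DD − I_D·R_D = 19 − 2.21×2.7 = 13 V.
Saturation requires V_DS ≥ V_GS − V_t = 1.28 V; 13 ≥ 1.28 ✓.

I_D ≈ 2.2 mA, V_DS ≈ 13 V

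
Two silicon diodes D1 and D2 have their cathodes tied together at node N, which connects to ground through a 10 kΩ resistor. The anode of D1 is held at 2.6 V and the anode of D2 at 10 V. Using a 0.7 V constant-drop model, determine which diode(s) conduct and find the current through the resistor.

Only D2 conducts; I_R ≈ 0.93 mA

Assume both conduct. Then node N would need to be at both 2.6−0.7 = 1.9 V and 10−0.7 = 9.3 V, which is impossible.
Assume only D2 conducts: V_N = 10 − 0.7 = 9.3 V, so I_R = 9.3/10 = 0.93 mA.
Check D1: its anode-to-cathode voltage is 2.6 − 9.3 = -6.7 V < 0.7 V, so it is off. The assumption is consistent.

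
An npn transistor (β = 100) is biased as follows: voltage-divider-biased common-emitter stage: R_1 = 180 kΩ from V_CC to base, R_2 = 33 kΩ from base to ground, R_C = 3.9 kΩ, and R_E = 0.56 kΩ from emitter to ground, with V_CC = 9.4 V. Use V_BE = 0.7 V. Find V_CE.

Thevenize the base divider: V_Th = V_CC·R_2/(R_1+R_2) = 9.4×33/213 = 1.46 V, R_Th = R_1‖R_2 = 27.9 kΩ.
Base-emitter loop: V_Th = I_B·R_Th + V_BE + (β+1)I_B·R_E, so I_B = (1.46 − 0.7) / (27.9 + 101×0.56) = 0.00896 mA.
I_C = β·I_B = 100×0.00896 = 0.896 mA, and I_E = (β+1)I_B = 0.905 mA.
V_CE = V_CC − I_C·R_C − I_E·R_E = 9.4 − 0.896×3.9 − 0.905×0.56 = 5.4 V.
V_CE = 5.4 V > 0.2 V confirms active-region operation.

V_CE ≈ 5.4 V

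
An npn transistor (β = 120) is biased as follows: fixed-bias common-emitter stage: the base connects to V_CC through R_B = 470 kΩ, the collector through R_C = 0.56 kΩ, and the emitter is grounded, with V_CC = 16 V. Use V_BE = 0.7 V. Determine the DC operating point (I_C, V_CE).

I_C ≈ 3.9 mA, V_CE ≈ 14 V

Base loop: V_CC = I_B·R_B + V_BE, so I_B = (16 − 0.7)/470 kΩ = 0.0326 mA.
In the active region I_C = β·I_B = 120 × 0.0326 = 3.91 mA.
Collector loop: V_CE = V_CC − I_C·R_C = 16 − 3.91×0.56 = 13.8 V.
Since V_CE = 13.8 V > V_CE(sat) ≈ 0.2 V, the transistor is in the active region as assumed.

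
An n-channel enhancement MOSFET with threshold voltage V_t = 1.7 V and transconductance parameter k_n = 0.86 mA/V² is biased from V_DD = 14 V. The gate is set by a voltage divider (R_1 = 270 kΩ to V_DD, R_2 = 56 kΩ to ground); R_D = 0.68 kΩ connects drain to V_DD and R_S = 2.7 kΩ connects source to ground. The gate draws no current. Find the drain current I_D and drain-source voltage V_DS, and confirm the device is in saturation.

V_G = V_DD·R_2/(R_1+R_2) = 14×56/326 = 2.4 V.
Assume saturation: I_D = (k_n/2)(V_GS − V_t)² with V_GS = V_G − I_D·R_S = 2.4 − 2.7·I_D.
Substituting gives 3.13·I_D² − 2.64·I_D + 0.214 = 0, with roots I_D = 0.0908 or 0.75 mA.
The root I_D = 0.75 mA gives V_GS = 0.379 V ≤ V_t, so take I_D = 0.0908 mA.
Then V_GS = 2.16 V and V_DS = V_DD − I_D(R_D+R_S) = 14 − 0.0908×3.38 = 13.7 V.
Saturation requires V_DS ≥ V_GS − V_t = 0.46 V; 13.7 ≥ 0.46 ✓.

I_D ≈ 0.091 mA, V_DS ≈ 14 V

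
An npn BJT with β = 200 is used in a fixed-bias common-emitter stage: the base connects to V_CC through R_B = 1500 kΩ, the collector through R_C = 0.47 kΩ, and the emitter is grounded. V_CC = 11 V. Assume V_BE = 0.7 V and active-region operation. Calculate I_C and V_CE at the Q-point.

I_C ≈ 1.4 mA, V_CE ≈ 10 V

Base loop: V_CC = I_B·R_B + V_BE, so I_B = (11 − 0.7)/1500 kΩ = 0.00687 mA.
In the active region I_C = β·I_B = 200 × 0.00687 = 1.37 mA.
Collector loop: V_CE = V_CC − I_C·R_C = 11 − 1.37×0.47 = 10.4 V.
Since V_CE = 10.4 V > V_CE(sat) ≈ 0.2 V, the transistor is in the active region as assumed.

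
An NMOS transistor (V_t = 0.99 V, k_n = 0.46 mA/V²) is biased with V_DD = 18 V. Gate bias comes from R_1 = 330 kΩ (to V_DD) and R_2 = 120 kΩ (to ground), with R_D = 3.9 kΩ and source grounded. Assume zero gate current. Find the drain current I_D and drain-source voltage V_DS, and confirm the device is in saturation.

V_G = V_DD·R_2/(R_1+R_2) = 18×120/450 = 4.8 V. With the source grounded, V_GS = V_G = 4.8 V.
Assume saturation: I_D = (k_n/2)(V_GS − V_t)² = (0.46/2)×(4.8 − 0.99)² = 0.23×3.81² = 3.34 mA.
V_DS = V_DD − I_D·R_D = 18 − 3.34×3.9 = 4.98 V.
Saturation requires V_DS ≥ V_GS − V_t = 3.81 V; 4.98 ≥ 3.81 ✓.

I_D ≈ 3.3 mA, V_DS ≈ 5 V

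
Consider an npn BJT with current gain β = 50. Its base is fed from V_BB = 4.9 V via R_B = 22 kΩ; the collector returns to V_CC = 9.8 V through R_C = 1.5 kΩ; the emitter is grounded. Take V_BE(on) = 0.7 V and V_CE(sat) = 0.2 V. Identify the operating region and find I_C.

Assume active: I_B = (4.9 − 0.7)/22 = 0.191 mA, giving I_C = β·I_B = 9.55 mA.
But then V_CE = 9.8 − 9.55×1.5 = -4.52 V < V_CE(sat) = 0.2 V — impossible in the active region.
So the transistor is saturated. With V_CE = 0.2 V, I_C = (V_CC − 0.2)/R_C = 9.6/1.5 = 6.4 mA.
Check: β·I_B = 9.55 mA > I_C = 6.4 mA, confirming saturation.

saturation; I_C ≈ 6.4 mA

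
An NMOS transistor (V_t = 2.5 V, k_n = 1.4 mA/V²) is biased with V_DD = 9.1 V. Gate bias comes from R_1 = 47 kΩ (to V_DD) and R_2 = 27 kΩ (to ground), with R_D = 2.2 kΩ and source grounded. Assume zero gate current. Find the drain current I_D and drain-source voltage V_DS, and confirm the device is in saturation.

I_D ≈ 0.47 mA, V_DS ≈ 8.1 V

V_G = V_DD·R_2/(R_1+R_2) = 9.1×27/74 = 3.32 V. With the source grounded, V_GS = V_G = 3.32 V.
Assume saturation: I_D = (k_n/2)(V_GS − V_t)² = (1.4/2)×(3.32 − 2.5)² = 0.7×0.82² = 0.471 mA.
V_DS = V_DD − I_D·R_D = 9.1 − 0.471×2.2 = 8.06 V.
Saturation requires V_DS ≥ V_GS − V_t = 0.82 V; 8.06 ≥ 0.82 ✓.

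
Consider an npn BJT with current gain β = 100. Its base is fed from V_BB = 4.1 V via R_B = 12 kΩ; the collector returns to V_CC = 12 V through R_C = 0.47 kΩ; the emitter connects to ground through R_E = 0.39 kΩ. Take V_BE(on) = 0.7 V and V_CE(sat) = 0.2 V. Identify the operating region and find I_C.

Assume active. Base-emitter loop: I_B = (V_BB − V_BE)/(R_B + (β+1)R_E) = (4.1 − 0.7)/(12 + 101×0.39) = 0.0662 mA.
I_C = β·I_B = 100×0.0662 = 6.62 mA.
V_CE = V_CC − I_C·R_C − I_E·R_E = 12 − 6.62×0.47 − 6.68×0.39 = 6.28 V > V_CE(sat), so the active-region assumption holds.

active; I_C ≈ 6.6 mA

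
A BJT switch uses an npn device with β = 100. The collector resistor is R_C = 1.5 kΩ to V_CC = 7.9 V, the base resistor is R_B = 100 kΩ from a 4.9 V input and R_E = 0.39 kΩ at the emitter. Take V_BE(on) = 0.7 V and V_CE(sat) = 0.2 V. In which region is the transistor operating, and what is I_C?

Assume active. Base-emitter loop: I_B = (V_BB − V_BE)/(R_B + (β+1)R_E) = (4.9 − 0.7)/(100 + 101×0.39) = 0.0301 mA.
I_C = β·I_B = 100×0.0301 = 3.01 mA.
V_CE = V_CC − I_C·R_C − I_E·R_E = 7.9 − 3.01×1.5 − 3.04×0.39 = 2.19 V > V_CE(sat), so the active-region assumption holds.

active; I_C ≈ 3 mA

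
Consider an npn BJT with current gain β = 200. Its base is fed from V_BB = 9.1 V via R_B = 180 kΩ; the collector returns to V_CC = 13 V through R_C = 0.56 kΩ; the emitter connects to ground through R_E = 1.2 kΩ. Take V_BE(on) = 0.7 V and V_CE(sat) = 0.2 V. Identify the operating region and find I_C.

Assume active. Base-emitter loop: I_B = (V_BB − V_BE)/(R_B + (β+1)R_E) = (9.1 − 0.7)/(180 + 201×1.2) = 0.0199 mA.
I_C = β·I_B = 200×0.0199 = 3.99 mA.
V_CE = V_CC − I_C·R_C − I_E·R_E = 13 − 3.99×0.56 − 4.01×1.2 = 5.96 V > V_CE(sat), so the active-region assumption holds.

active; I_C ≈ 4 mA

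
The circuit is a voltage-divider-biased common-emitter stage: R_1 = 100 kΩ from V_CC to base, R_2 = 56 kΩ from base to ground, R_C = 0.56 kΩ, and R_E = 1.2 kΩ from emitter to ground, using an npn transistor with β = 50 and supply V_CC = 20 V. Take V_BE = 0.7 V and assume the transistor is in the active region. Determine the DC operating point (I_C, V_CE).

I_C ≈ 3.3 mA, V_CE ≈ 14 V

Thevenize the base divider: V_Th = V_CC·R_2/(R_1+R_2) = 20×56/156 = 7.18 V, R_Th = R_1‖R_2 = 35.9 kΩ.
Base-emitter loop: V_Th = I_B·R_Th + V_BE + (β+1)I_B·R_E, so I_B = (7.18 − 0.7) / (35.9 + 51×1.2) = 0.0667 mA.
I_C = β·I_B = 50×0.0667 = 3.34 mA, and I_E = (β+1)I_B = 3.4 mA.
V_CE = V_CC − I_C·R_C − I_E·R_E = 20 − 3.34×0.56 − 3.4×1.2 = 14 V.
V_CE = 14 V > 0.2 V confirms active-region operation.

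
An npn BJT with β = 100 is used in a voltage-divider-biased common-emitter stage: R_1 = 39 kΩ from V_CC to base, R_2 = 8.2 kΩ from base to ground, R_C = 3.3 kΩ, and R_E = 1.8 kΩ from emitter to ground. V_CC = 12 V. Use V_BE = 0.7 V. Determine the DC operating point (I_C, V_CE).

I_C ≈ 0.73 mA, V_CE ≈ 8.2 V

Thevenize the base divider: V_Th = V_CC·R_2/(R_1+R_2) = 12×8.2/47.2 = 2.08 V, R_Th = R_1‖R_2 = 6.78 kΩ.
Base-emitter loop: V_Th = I_B·R_Th + V_BE + (β+1)I_B·R_E, so I_B = (2.08 − 0.7) / (6.78 + 101×1.8) = 0.00734 mA.
I_C = β·I_B = 100×0.00734 = 0.734 mA, and I_E = (β+1)I_B = 0.742 mA.
V_CE = V_CC − I_C·R_C − I_E·R_E = 12 − 0.734×3.3 − 0.742×1.8 = 8.24 V.
V_CE = 8.24 V > 0.2 V confirms active-region operation.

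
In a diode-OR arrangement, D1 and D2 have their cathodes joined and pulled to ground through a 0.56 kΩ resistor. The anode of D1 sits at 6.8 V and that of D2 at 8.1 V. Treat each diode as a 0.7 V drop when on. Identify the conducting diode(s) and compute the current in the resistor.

Assume both conduct. Then node N would need to be at both 6.8−0.7 = 6.1 V and 8.1−0.7 = 7.4 V, which is impossible.
Assume only D2 conducts: V_N = 8.1 − 0.7 = 7.4 V, so I_R = 7.4/0.56 = 13.2 mA.
Check D1: its anode-to-cathode voltage is 6.8 − 7.4 = -0.6 V < 0.7 V, so it is off. The assumption is consistent.

Only D2 conducts; I_R ≈ 13 mA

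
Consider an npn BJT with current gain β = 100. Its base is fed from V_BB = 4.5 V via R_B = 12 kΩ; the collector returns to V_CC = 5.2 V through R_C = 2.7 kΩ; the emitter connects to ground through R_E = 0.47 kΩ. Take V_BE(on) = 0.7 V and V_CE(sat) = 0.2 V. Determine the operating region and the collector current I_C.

saturation; I_C ≈ 1.5 mA

Assume active: I_B = (4.5 − 0.7)/(12 + 101×0.47) = 0.0639 mA, I_C = β·I_B = 6.39 mA.
Then V_CE = 5.2 − 6.39×2.7 − 6.45×0.47 = -15.1 V < 0.2 V — the active assumption fails.
Re-solve with V_CE = 0.2 V. KCL at the emitter: V_E/R_E = (V_BB−0.7−V_E)/R_B + (V_CC−0.2−V_E)/R_C, giving V_E = 0.84 V.
I_C = (V_CC − 0.2 − V_E)/R_C = (5 − 0.84)/2.7 = 1.54 mA.
Check: I_B = (3.8 − 0.84)/12 = 0.247 mA, and β·I_B = 24.7 mA > I_C, confirming saturation.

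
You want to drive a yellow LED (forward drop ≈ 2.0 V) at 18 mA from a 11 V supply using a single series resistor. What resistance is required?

The resistor drops V_S − V_D = 11 − 2.0 = 9 V at 18 mA.
R = 9 V / 18 mA = 0.5 kΩ.

R ≈ 0.5 kΩ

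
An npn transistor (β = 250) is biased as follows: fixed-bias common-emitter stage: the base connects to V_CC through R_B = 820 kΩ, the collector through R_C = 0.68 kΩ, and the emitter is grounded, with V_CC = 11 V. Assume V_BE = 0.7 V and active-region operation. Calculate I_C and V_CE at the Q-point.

Base loop: V_CC = I_B·R_B + V_BE, so I_B = (11 − 0.7)/820 kΩ = 0.0126 mA.
In the active region I_C = β·I_B = 250 × 0.0126 = 3.14 mA.
Collector loop: V_CE = V_CC − I_C·R_C = 11 − 3.14×0.68 = 8.86 V.
Since V_CE = 8.86 V > V_CE(sat) ≈ 0.2 V, the transistor is in the active region as assumed.

I_C ≈ 3.1 mA, V_CE ≈ 8.9 V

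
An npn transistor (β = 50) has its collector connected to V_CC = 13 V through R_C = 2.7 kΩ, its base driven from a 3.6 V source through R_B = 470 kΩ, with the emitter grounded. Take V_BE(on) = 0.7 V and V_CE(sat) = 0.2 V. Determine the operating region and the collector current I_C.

Assume active. Base-emitter loop: I_B = (V_BB − V_BE)/R_B = (3.6 − 0.7)/470 = 0.00617 mA.
I_C = β·I_B = 50×0.00617 = 0.309 mA.
V_CE = V_CC − I_C·R_C = 13 − 0.309×2.7 = 12.2 V > V_CE(sat), so the active-region assumption holds.

active; I_C ≈ 0.31 mA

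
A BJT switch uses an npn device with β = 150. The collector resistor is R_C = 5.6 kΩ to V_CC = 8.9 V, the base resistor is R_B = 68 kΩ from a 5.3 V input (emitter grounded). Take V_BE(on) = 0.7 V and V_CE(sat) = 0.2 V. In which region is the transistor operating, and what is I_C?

Assume active: I_B = (5.3 − 0.7)/68 = 0.0676 mA, giving I_C = β·I_B = 10.1 mA.
But then V_CE = 8.9 − 10.1×5.6 = -47.9 V < V_CE(sat) = 0.2 V — impossible in the active region.
So the transistor is saturated. With V_CE = 0.2 V, I_C = (V_CC − 0.2)/R_C = 8.7/5.6 = 1.55 mA.
Check: β·I_B = 10.1 mA > I_C = 1.55 mA, confirming saturation.

saturation; I_C ≈ 1.6 mA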